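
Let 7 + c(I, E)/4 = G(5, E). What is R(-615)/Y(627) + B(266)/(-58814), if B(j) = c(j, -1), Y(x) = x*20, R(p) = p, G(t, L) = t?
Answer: -1202343/24584252 ≈ -0.048907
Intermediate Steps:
c(I, E) = -8 (c(I, E) = -28 + 4*5 = -28 + 20 = -8)
Y(x) = 20*x
B(j) = -8
R(-615)/Y(627) + B(266)/(-58814) = -615/(20*627) - 8/(-58814) = -615/12540 - 8*(-1/58814) = -615*1/12540 + 4/29407 = -41/836 + 4/29407 = -1202343/24584252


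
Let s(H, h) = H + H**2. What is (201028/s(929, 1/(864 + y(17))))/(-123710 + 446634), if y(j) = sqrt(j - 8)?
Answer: 50257/69749162070 ≈ 7.2054e-7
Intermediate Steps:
y(j) = sqrt(-8 + j)
(201028/s(929, 1/(864 + y(17))))/(-123710 + 446634) = (201028/((929*(1 + 929))))/(-123710 + 446634) = (201028/((929*930)))/322924 = (201028/863970)*(1/322924) = (201028*(1/863970))*(1/322924) = (100514/431985)*(1/322924) = 50257/69749162070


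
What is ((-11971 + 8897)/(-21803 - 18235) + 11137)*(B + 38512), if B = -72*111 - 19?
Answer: 2266764574380/6673 ≈ 3.3969e+8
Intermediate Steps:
B = -8011 (B = -7992 - 19 = -8011)
((-11971 + 8897)/(-21803 - 18235) + 11137)*(B + 38512) = ((-11971 + 8897)/(-21803 - 18235) + 11137)*(-8011 + 38512) = (-3074/(-40038) + 11137)*30501 = (-3074*(-1/40038) + 11137)*30501 = (1537/20019 + 11137)*30501 = (222953140/20019)*30501 = 2266764574380/6673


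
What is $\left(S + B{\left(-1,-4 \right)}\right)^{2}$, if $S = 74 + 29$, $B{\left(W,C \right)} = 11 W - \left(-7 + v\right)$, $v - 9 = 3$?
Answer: $7569$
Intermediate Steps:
$v = 12$ ($v = 9 + 3 = 12$)
$B{\left(W,C \right)} = -5 + 11 W$ ($B{\left(W,C \right)} = 11 W + \left(7 - 12\right) = 11 W - 5 = -5 + 11 W$)
$S = 103$
$\left(S + B{\left(-1,-4 \right)}\right)^{2} = \left(103 + \left(-5 + 11 \left(-1\right)\right)\right)^{2} = \left(103 - 16\right)^{2} = 87^{2} = 7569$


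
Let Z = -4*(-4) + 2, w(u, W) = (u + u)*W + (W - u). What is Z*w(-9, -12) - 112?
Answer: 3722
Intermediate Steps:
w(u, W) = W - u + 2*W*u (w(u, W) = (2*u)*W + (W - u) = 2*W*u + (W - u) = W - u + 2*W*u)
Z = 18 (Z = 16 + 2 = 18)
Z*w(-9, -12) - 112 = 18*(-12 - 1*(-9) + 2*(-12)*(-9)) - 112 = 18*(-12 + 9 + 216) - 112 = 18*213 - 112 = 3834 - 112 = 3722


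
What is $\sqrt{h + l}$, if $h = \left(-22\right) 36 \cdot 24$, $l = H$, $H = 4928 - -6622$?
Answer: $i \sqrt{7458} \approx 86.36 i$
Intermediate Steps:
$H = 11550$ ($H = 4928 + 6622 = 11550$)
$l = 11550$
$h = -19008$ ($h = \left(-792\right) 24 = -19008$)
$\sqrt{h + l} = \sqrt{-19008 + 11550} = \sqrt{-7458} = i \sqrt{7458}$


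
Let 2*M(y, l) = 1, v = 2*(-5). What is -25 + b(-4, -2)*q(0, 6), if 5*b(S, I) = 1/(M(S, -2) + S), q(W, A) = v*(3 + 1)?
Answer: -159/7 ≈ -22.714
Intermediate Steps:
v = -10
M(y, l) = ½ (M(y, l) = (½)*1 = ½)
q(W, A) = -40 (q(W, A) = -10*(3 + 1) = -10*4 = -40)
b(S, I) = 1/(5*(½ + S))
-25 + b(-4, -2)*q(0, 6) = -25 + (2/(5*(1 + 2*(-4))))*(-40) = -25 + (2/(5*(1 - 8)))*(-40) = -25 + ((⅖)/(-7))*(-40) = -25 + ((⅖)*(-⅐))*(-40) = -25 - 2/35*(-40) = -25 + 16/7 = -159/7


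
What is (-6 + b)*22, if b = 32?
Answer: 572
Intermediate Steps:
(-6 + b)*22 = (-6 + 32)*22 = 26*22 = 572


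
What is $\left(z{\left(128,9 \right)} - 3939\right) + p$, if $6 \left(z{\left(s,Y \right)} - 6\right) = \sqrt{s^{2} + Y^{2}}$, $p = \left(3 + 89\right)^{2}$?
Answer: $4531 + \frac{\sqrt{16465}}{6} \approx 4552.4$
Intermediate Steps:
$p = 8464$ ($p = 92^{2} = 8464$)
$z{\left(s,Y \right)} = 6 + \frac{\sqrt{Y^{2} + s^{2}}}{6}$ ($z{\left(s,Y \right)} = 6 + \frac{\sqrt{s^{2} + Y^{2}}}{6} = 6 + \frac{\sqrt{Y^{2} + s^{2}}}{6}$)
$\left(z{\left(128,9 \right)} - 3939\right) + p = \left(\left(6 + \frac{\sqrt{9^{2} + 128^{2}}}{6}\right) - 3939\right) + 8464 = \left(\left(6 + \frac{\sqrt{81 + 16384}}{6}\right) - 3939\right) + 8464 = \left(\left(6 + \frac{\sqrt{16465}}{6}\right) - 3939\right) + 8464 = \left(-3933 + \frac{\sqrt{16465}}{6}\right) + 8464 = 4531 + \frac{\sqrt{16465}}{6}$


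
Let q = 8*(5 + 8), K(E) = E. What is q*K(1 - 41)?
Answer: -4160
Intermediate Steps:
q = 104 (q = 8*13 = 104)
q*K(1 - 41) = 104*(1 - 41) = 104*(-40) = -4160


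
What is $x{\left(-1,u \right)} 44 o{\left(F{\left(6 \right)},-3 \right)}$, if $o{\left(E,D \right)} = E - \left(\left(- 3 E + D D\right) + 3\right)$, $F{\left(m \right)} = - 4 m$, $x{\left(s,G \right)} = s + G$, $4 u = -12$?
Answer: $19008$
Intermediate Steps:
$u = -3$ ($u = \frac{1}{4} \left(-12\right) = -3$)
$x{\left(s,G \right)} = G + s$
$o{\left(E,D \right)} = -3 - D^{2} + 4 E$ ($o{\left(E,D \right)} = E - \left(\left(- 3 E + D^{2}\right) + 3\right) = E - \left(\left(D^{2} - 3 E\right) + 3\right) = E - \left(3 + D^{2} - 3 E\right) = -3 - D^{2} + 4 E$)
$x{\left(-1,u \right)} 44 o{\left(F{\left(6 \right)},-3 \right)} = \left(-3 - 1\right) 44 \left(-3 - \left(-3\right)^{2} + 4 \left(\left(-4\right) 6\right)\right) = \left(-4\right) 44 \left(-3 - 9 + 4 \left(-24\right)\right) = - 176 \left(-3 - 9 - 96\right) = \left(-176\right) \left(-108\right) = 19008$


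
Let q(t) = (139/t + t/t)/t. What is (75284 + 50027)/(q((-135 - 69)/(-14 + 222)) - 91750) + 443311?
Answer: 105626741461895/238268546 ≈ 4.4331e+5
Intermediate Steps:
q(t) = (1 + 139/t)/t (q(t) = (139/t + 1)/t = (1 + 139/t)/t)
(75284 + 50027)/(q((-135 - 69)/(-14 + 222)) - 91750) + 443311 = (75284 + 50027)/((139 + (-135 - 69)/(-14 + 222))/((-135 - 69)/(-14 + 222))² - 91750) + 443311 = 125311/((139 - 204/208)/(-204/208)² - 91750) + 443311 = 125311/((139 - 204*1/208)/(-204*1/208)² - 91750) + 443311 = 125311/((139 - 51/52)/(-51/52)² - 91750) + 443311 = 125311/((2704/2601)*(7177/52) - 91750) + 443311 = 125311/(373204/2601 - 91750) + 443311 = 125311/(-238268546/2601) + 443311 = 125311*(-2601/238268546) + 443311 = -325933911/238268546 + 443311 = 105626741461895/238268546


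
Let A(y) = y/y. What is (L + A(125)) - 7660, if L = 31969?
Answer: 24310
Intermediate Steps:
A(y) = 1
(L + A(125)) - 7660 = (31969 + 1) - 7660 = 31970 - 7660 = 24310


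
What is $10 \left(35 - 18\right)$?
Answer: $170$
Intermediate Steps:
$10 \left(35 - 18\right) = 10 \cdot 17 = 170$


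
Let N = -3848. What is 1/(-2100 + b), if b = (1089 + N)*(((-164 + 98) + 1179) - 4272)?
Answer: 1/8713581 ≈ 1.1476e-7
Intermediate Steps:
b = 8715681 (b = (1089 - 3848)*(((-164 + 98) + 1179) - 4272) = -2759*((-66 + 1179) - 4272) = -2759*(1113 - 4272) = -2759*(-3159) = 8715681)
1/(-2100 + b) = 1/(-2100 + 8715681) = 1/8713581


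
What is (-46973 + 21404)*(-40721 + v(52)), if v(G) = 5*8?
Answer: 1040172489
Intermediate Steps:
v(G) = 40
(-46973 + 21404)*(-40721 + v(52)) = (-46973 + 21404)*(-40721 + 40) = -25569*(-40681) = 1040172489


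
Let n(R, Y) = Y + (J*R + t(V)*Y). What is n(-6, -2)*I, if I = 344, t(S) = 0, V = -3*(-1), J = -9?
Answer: 17888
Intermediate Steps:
V = 3
n(R, Y) = Y - 9*R (n(R, Y) = Y + (-9*R + 0*Y) = Y + (-9*R + 0) = Y - 9*R)
n(-6, -2)*I = (-2 - 9*(-6))*344 = (-2 + 54)*344 = 52*344 = 17888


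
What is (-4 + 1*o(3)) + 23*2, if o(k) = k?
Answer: 45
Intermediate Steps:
(-4 + 1*o(3)) + 23*2 = (-4 + 1*3) + 23*2 = (-4 + 3) + 46 = -1 + 46 = 45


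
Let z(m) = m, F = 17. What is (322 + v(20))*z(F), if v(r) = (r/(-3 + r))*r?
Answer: 5874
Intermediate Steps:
v(r) = r**2/(-3 + r)
(322 + v(20))*z(F) = (322 + 20**2/(-3 + 20))*17 = (322 + 400/17)*17 = (5874/17)*17 = 5874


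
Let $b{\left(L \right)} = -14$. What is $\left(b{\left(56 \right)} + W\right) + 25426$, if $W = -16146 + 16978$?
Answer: $26244$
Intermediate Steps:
$W = 832$
$\left(b{\left(56 \right)} + W\right) + 25426 = \left(-14 + 832\right) + 25426 = 818 + 25426 = 26244$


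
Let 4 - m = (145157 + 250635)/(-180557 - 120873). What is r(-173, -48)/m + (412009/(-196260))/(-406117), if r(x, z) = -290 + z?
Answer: -1015070287177140649/15955968638737380 ≈ -63.617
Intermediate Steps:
m = 800756/150715 (m = 4 - (145157 + 250635)/(-180557 - 120873) = 4 - 395792/(-301430) = 4 - 395792*(-1)/301430 = 4 - 1*(-197896/150715) = 4 + 197896/150715 = 800756/150715 ≈ 5.3130)
r(-173, -48)/m + (412009/(-196260))/(-406117) = (-290 - 48)/(800756/150715) + (412009/(-196260))/(-406117) = -338*150715/800756 + (412009*(-1/196260))*(-1/406117) = -25470835/400378 - 412009/196260*(-1/406117) = -25470835/400378 + 412009/79704522420 = -1015070287177140649/15955968638737380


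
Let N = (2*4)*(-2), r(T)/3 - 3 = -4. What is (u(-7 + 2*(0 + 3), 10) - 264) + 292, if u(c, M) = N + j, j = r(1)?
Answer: 9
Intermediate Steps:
r(T) = -3 (r(T) = 9 + 3*(-4) = 9 - 12 = -3)
N = -16 (N = 8*(-2) = -16)
j = -3
u(c, M) = -19 (u(c, M) = -16 - 3 = -19)
(u(-7 + 2*(0 + 3), 10) - 264) + 292 = (-19 - 264) + 292 = -283 + 292 = 9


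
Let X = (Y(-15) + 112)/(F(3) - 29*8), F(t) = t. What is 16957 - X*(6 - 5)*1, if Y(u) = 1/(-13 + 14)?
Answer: 3883266/229 ≈ 16958.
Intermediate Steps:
Y(u) = 1 (Y(u) = 1/1 = 1)
X = -113/229 (X = (1 + 112)/(3 - 29*8) = 113/(3 - 232) = 113/(-229) = 113*(-1/229) = -113/229 ≈ -0.49345)
16957 - X*(6 - 5)*1 = 16957 - (-113)*(6 - 5)*1/229 = 16957 - (-113)*1*1/229 = 16957 - (-113)/229 = 16957 - 1*(-113/229) = 16957 + 113/229 = 3883266/229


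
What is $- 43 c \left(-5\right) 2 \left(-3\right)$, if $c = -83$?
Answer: $107070$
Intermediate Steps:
$- 43 c \left(-5\right) 2 \left(-3\right) = \left(-43\right) \left(-83\right) \left(-5\right) 2 \left(-3\right) = 3569 \left(\left(-10\right) \left(-3\right)\right) = 3569 \cdot 30 = 107070$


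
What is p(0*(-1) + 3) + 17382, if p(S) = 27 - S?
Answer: 17406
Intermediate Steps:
p(0*(-1) + 3) + 17382 = (27 - (0*(-1) + 3)) + 17382 = (27 - (0 + 3)) + 17382 = (27 - 1*3) + 17382 = (27 - 3) + 17382 = 24 + 17382 = 17406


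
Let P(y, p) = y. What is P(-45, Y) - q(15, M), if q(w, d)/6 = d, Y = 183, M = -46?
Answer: 231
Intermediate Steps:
q(w, d) = 6*d
P(-45, Y) - q(15, M) = -45 - 6*(-46) = -45 - 1*(-276) = -45 + 276 = 231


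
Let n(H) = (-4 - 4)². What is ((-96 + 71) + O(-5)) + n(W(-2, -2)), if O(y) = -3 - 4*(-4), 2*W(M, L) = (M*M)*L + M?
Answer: 52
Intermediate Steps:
W(M, L) = M/2 + L*M²/2 (W(M, L) = ((M*M)*L + M)/2 = (M²*L + M)/2 = (L*M² + M)/2 = (M + L*M²)/2 = M/2 + L*M²/2)
O(y) = 13 (O(y) = -3 + 16 = 13)
n(H) = 64 (n(H) = (-8)² = 64)
((-96 + 71) + O(-5)) + n(W(-2, -2)) = ((-96 + 71) + 13) + 64 = (-25 + 13) + 64 = -12 + 64 = 52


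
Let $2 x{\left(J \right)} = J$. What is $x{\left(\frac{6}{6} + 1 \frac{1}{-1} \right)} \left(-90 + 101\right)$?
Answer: $0$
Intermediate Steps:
$x{\left(J \right)} = \frac{J}{2}$
$x{\left(\frac{6}{6} + 1 \frac{1}{-1} \right)} \left(-90 + 101\right) = \frac{\frac{6}{6} + 1 \frac{1}{-1}}{2} \left(-90 + 101\right) = \frac{6 \cdot \frac{1}{6} + 1 \left(-1\right)}{2} \cdot 11 = \frac{1 - 1}{2} \cdot 11 = \frac{1}{2} \cdot 0 \cdot 11 = 0 \cdot 11 = 0$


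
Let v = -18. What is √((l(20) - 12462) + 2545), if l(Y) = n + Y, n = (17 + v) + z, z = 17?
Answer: I*√9881 ≈ 99.403*I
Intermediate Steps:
n = 16 (n = (17 - 18) + 17 = -1 + 17 = 16)
l(Y) = 16 + Y
√((l(20) - 12462) + 2545) = √(((16 + 20) - 12462) + 2545) = √((36 - 12462) + 2545) = √(-12426 + 2545) = √(-9881) = I*√9881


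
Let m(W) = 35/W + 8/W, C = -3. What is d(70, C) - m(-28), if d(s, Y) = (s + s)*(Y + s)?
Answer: 262683/28 ≈ 9381.5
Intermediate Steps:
d(s, Y) = 2*s*(Y + s) (d(s, Y) = (2*s)*(Y + s) = 2*s*(Y + s))
m(W) = 43/W
d(70, C) - m(-28) = 2*70*(-3 + 70) - 43/(-28) = 2*70*67 - 43*(-1)/28 = 9380 - 1*(-43/28) = 9380 + 43/28 = 262683/28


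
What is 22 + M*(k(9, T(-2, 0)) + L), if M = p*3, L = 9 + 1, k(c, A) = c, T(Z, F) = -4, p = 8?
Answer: 478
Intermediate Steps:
L = 10
M = 24 (M = 8*3 = 24)
22 + M*(k(9, T(-2, 0)) + L) = 22 + 24*(9 + 10) = 22 + 24*19 = 22 + 456 = 478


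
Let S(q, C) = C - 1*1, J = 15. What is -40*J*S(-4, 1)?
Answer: 0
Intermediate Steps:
S(q, C) = -1 + C (S(q, C) = C - 1 = -1 + C)
-40*J*S(-4, 1) = -40*15*(-1 + 1) = -600*0 = -1*0 = 0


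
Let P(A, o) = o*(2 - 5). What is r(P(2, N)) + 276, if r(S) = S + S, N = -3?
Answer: 294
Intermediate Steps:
P(A, o) = -3*o (P(A, o) = o*(-3) = -3*o)
r(S) = 2*S
r(P(2, N)) + 276 = 2*(-3*(-3)) + 276 = 2*9 + 276 = 18 + 276 = 294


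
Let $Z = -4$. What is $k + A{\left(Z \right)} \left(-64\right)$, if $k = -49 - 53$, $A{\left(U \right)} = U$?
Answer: $154$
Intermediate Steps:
$k = -102$ ($k = -49 - 53 = -102$)
$k + A{\left(Z \right)} \left(-64\right) = -102 - -256 = -102 + 256 = 154$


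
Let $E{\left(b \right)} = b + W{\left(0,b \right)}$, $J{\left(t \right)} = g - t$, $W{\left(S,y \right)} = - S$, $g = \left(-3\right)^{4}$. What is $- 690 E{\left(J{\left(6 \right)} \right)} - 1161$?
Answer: $-52911$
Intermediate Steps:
$g = 81$
$J{\left(t \right)} = 81 - t$
$E{\left(b \right)} = b$ ($E{\left(b \right)} = b - 0 = b + 0 = b$)
$- 690 E{\left(J{\left(6 \right)} \right)} - 1161 = - 690 \left(81 - 6\right) - 1161 = \left(-690\right) 75 - 1161 = -51750 - 1161 = -52911$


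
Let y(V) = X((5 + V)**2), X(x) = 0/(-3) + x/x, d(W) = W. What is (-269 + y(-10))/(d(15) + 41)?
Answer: -67/14 ≈ -4.7857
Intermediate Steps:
X(x) = 1 (X(x) = 0*(-1/3) + 1 = 0 + 1 = 1)
y(V) = 1
(-269 + y(-10))/(d(15) + 41) = (-269 + 1)/(15 + 41) = -268/56 = -268*1/56 = -67/14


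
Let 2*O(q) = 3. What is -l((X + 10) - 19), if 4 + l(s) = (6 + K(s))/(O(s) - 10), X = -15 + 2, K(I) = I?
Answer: 36/17 ≈ 2.1176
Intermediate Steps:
O(q) = 3/2 (O(q) = (½)*3 = 3/2)
X = -13
l(s) = -80/17 - 2*s/17 (l(s) = -4 + (6 + s)/(3/2 - 10) = -4 + (6 + s)/(-17/2) = -4 + (6 + s)*(-2/17) = -4 + (-12/17 - 2*s/17) = -80/17 - 2*s/17)
-l((X + 10) - 19) = -(-80/17 - 2*((-13 + 10) - 19)/17) = -(-80/17 - 2*(-3 - 19)/17) = -(-80/17 - 2/17*(-22)) = -(-80/17 + 44/17) = -1*(-36/17) = 36/17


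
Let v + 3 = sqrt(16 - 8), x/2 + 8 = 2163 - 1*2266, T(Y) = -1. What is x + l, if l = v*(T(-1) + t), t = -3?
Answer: -210 - 8*sqrt(2) ≈ -221.31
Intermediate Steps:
x = -222 (x = -16 + 2*(2163 - 1*2266) = -16 + 2*(2163 - 2266) = -16 + 2*(-103) = -16 - 206 = -222)
v = -3 + 2*sqrt(2) (v = -3 + sqrt(16 - 8) = -3 + sqrt(8) = -3 + 2*sqrt(2) ≈ -0.17157)
l = 12 - 8*sqrt(2) (l = (-3 + 2*sqrt(2))*(-1 - 3) = (-3 + 2*sqrt(2))*(-4) = 12 - 8*sqrt(2) ≈ 0.68629)
x + l = -222 + (12 - 8*sqrt(2)) = -210 - 8*sqrt(2)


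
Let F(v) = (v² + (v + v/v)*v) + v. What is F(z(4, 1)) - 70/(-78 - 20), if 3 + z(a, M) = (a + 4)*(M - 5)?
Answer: 16665/7 ≈ 2380.7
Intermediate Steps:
z(a, M) = -3 + (-5 + M)*(4 + a) (z(a, M) = -3 + (a + 4)*(M - 5) = -3 + (4 + a)*(-5 + M) = -3 + (-5 + M)*(4 + a))
F(v) = v + v² + v*(1 + v) (F(v) = (v² + (v + 1)*v) + v = (v² + (1 + v)*v) + v = (v² + v*(1 + v)) + v = v + v² + v*(1 + v))
F(z(4, 1)) - 70/(-78 - 20) = 2*(-23 - 5*4 + 4*1 + 1*4)*(1 + (-23 - 5*4 + 4*1 + 1*4)) - 70/(-78 - 20) = 2*(-23 - 20 + 4 + 4)*(1 + (-23 - 20 + 4 + 4)) - 70/(-98) = 2*(-35)*(1 - 35) - 70*(-1/98) = 2*(-35)*(-34) + 5/7 = 2380 + 5/7 = 16665/7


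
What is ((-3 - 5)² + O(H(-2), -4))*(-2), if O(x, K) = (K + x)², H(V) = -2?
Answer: -200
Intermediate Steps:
((-3 - 5)² + O(H(-2), -4))*(-2) = ((-3 - 5)² + (-4 - 2)²)*(-2) = ((-8)² + (-6)²)*(-2) = (64 + 36)*(-2) = 100*(-2) = -200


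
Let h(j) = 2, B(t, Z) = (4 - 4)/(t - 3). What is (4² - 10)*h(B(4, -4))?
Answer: 12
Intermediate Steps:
B(t, Z) = 0 (B(t, Z) = 0/(-3 + t) = 0)
(4² - 10)*h(B(4, -4)) = (4² - 10)*2 = (16 - 10)*2 = 6*2 = 12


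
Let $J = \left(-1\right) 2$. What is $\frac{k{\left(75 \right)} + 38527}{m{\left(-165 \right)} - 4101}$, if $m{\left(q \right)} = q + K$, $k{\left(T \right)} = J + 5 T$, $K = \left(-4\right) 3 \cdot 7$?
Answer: $- \frac{778}{87} \approx -8.9425$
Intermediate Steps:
$J = -2$
$K = -84$ ($K = \left(-12\right) 7 = -84$)
$k{\left(T \right)} = -2 + 5 T$
$m{\left(q \right)} = -84 + q$ ($m{\left(q \right)} = q - 84 = -84 + q$)
$\frac{k{\left(75 \right)} + 38527}{m{\left(-165 \right)} - 4101} = \frac{\left(-2 + 5 \cdot 75\right) + 38527}{\left(-84 - 165\right) - 4101} = \frac{\left(-2 + 375\right) + 38527}{-249 - 4101} = \frac{373 + 38527}{-4350} = 38900 \left(- \frac{1}{4350}\right) = - \frac{778}{87}$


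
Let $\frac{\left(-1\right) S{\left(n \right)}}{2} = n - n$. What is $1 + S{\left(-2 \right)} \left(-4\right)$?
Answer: $1$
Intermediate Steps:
$S{\left(n \right)} = 0$ ($S{\left(n \right)} = - 2 \left(n - n\right) = \left(-2\right) 0 = 0$)
$1 + S{\left(-2 \right)} \left(-4\right) = 1 + 0 \left(-4\right) = 1 + 0 = 1$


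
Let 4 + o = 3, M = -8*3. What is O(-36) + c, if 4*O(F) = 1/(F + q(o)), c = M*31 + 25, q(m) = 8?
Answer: -80529/112 ≈ -719.01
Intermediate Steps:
M = -24
o = -1 (o = -4 + 3 = -1)
c = -719 (c = -24*31 + 25 = -744 + 25 = -719)
O(F) = 1/(4*(8 + F)) (O(F) = 1/(4*(F + 8)) = 1/(4*(8 + F)))
O(-36) + c = 1/(4*(8 - 36)) - 719 = (¼)/(-28) - 719 = (¼)*(-1/28) - 719 = -1/112 - 719 = -80529/112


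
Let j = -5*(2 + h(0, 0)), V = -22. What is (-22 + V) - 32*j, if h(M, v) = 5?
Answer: 1076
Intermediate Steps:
j = -35 (j = -5*(2 + 5) = -5*7 = -35)
(-22 + V) - 32*j = (-22 - 22) - 32*(-35) = -44 + 1120 = 1076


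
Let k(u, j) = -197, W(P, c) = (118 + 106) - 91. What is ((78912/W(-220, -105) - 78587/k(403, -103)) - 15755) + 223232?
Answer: 5462102612/26201 ≈ 2.0847e+5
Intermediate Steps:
W(P, c) = 133 (W(P, c) = 224 - 91 = 133)
((78912/W(-220, -105) - 78587/k(403, -103)) - 15755) + 223232 = ((78912/133 - 78587/(-197)) - 15755) + 223232 = ((78912*(1/133) - 78587*(-1/197)) - 15755) + 223232 = ((78912/133 + 78587/197) - 15755) + 223232 = (25997735/26201 - 15755) + 223232 = -386799020/26201 + 223232 = 5462102612/26201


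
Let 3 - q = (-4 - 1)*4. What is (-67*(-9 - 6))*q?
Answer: 23115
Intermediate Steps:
q = 23 (q = 3 - (-4 - 1)*4 = 3 - (-5)*4 = 3 - 1*(-20) = 3 + 20 = 23)
(-67*(-9 - 6))*q = -67*(-9 - 6)*23 = -67*(-15)*23 = 1005*23 = 23115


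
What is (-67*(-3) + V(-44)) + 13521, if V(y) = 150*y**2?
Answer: 304122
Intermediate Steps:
(-67*(-3) + V(-44)) + 13521 = (-67*(-3) + 150*(-44)**2) + 13521 = (201 + 150*1936) + 13521 = (201 + 290400) + 13521 = 290601 + 13521 = 304122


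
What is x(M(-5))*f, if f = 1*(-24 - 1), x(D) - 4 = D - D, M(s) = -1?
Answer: -100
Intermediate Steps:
x(D) = 4 (x(D) = 4 + (D - D) = 4 + 0 = 4)
f = -25 (f = 1*(-25) = -25)
x(M(-5))*f = 4*(-25) = -100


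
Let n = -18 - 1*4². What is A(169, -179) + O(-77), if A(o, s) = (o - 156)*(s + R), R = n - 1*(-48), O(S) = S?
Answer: -2222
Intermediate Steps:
n = -34 (n = -18 - 1*16 = -18 - 16 = -34)
R = 14 (R = -34 - 1*(-48) = -34 + 48 = 14)
A(o, s) = (-156 + o)*(14 + s) (A(o, s) = (o - 156)*(s + 14) = (-156 + o)*(14 + s))
A(169, -179) + O(-77) = (-2184 - 156*(-179) + 14*169 + 169*(-179)) - 77 = (-2184 + 27924 + 2366 - 30251) - 77 = -2145 - 77 = -2222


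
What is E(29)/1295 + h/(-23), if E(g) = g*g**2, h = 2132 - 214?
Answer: -1922863/29785 ≈ -64.558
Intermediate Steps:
h = 1918
E(g) = g**3
E(29)/1295 + h/(-23) = 29**3/1295 + 1918/(-23) = 24389*(1/1295) + 1918*(-1/23) = 24389/1295 - 1918/23 = -1922863/29785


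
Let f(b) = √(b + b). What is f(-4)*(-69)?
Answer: -138*I*√2 ≈ -195.16*I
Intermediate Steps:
f(b) = √2*√b (f(b) = √(2*b) = √2*√b)
f(-4)*(-69) = (√2*√(-4))*(-69) = (√2*(2*I))*(-69) = (2*I*√2)*(-69) = -138*I*√2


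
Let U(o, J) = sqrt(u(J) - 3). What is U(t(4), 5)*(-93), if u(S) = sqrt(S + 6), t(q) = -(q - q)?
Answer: -93*sqrt(-3 + sqrt(11)) ≈ -52.331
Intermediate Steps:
t(q) = 0 (t(q) = -1*0 = 0)
u(S) = sqrt(6 + S)
U(o, J) = sqrt(-3 + sqrt(6 + J)) (U(o, J) = sqrt(sqrt(6 + J) - 3) = sqrt(-3 + sqrt(6 + J)))
U(t(4), 5)*(-93) = sqrt(-3 + sqrt(6 + 5))*(-93) = sqrt(-3 + sqrt(11))*(-93) = -93*sqrt(-3 + sqrt(11))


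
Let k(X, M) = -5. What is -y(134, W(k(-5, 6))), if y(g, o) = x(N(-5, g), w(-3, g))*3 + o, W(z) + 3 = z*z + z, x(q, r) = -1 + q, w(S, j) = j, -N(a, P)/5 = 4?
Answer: 46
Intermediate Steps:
N(a, P) = -20 (N(a, P) = -5*4 = -20)
W(z) = -3 + z + z² (W(z) = -3 + (z*z + z) = -3 + (z² + z) = -3 + (z + z²) = -3 + z + z²)
y(g, o) = -63 + o (y(g, o) = (-1 - 20)*3 + o = -21*3 + o = -63 + o)
-y(134, W(k(-5, 6))) = -(-63 + (-3 - 5 + (-5)²)) = -(-63 + (-3 - 5 + 25)) = -(-63 + 17) = -1*(-46) = 46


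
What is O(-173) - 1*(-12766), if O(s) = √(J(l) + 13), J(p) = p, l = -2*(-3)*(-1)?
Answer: 12766 + √7 ≈ 12769.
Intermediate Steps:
l = -6 (l = 6*(-1) = -6)
O(s) = √7 (O(s) = √(-6 + 13) = √7)
O(-173) - 1*(-12766) = √7 - 1*(-12766) = √7 + 12766 = 12766 + √7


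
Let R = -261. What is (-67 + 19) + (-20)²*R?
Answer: -104448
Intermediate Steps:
(-67 + 19) + (-20)²*R = (-67 + 19) + (-20)²*(-261) = -48 + 400*(-261) = -48 - 104400 = -104448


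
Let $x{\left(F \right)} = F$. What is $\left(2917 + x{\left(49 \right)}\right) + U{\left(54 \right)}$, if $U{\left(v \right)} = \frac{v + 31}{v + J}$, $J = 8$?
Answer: $\frac{183977}{62} \approx 2967.4$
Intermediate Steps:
$U{\left(v \right)} = \frac{31 + v}{8 + v}$ ($U{\left(v \right)} = \frac{v + 31}{v + 8} = \frac{31 + v}{8 + v}$)
$\left(2917 + x{\left(49 \right)}\right) + U{\left(54 \right)} = \left(2917 + 49\right) + \frac{31 + 54}{8 + 54} = 2966 + \frac{1}{62} \cdot 85 = 2966 + \frac{85}{62} = \frac{183977}{62}$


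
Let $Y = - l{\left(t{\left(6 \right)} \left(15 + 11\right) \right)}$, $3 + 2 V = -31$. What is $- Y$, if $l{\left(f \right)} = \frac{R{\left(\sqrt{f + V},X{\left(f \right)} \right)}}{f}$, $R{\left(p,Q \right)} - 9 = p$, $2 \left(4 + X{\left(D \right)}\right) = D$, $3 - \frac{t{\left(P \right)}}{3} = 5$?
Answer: $- \frac{3}{52} - \frac{i \sqrt{173}}{156} \approx -0.057692 - 0.084314 i$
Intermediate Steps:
$V = -17$ ($V = - \frac{3}{2} + \frac{1}{2} \left(-31\right) = - \frac{3}{2} - \frac{31}{2} = -17$)
$t{\left(P \right)} = -6$ ($t{\left(P \right)} = 9 - 15 = -6$)
$X{\left(D \right)} = -4 + \frac{D}{2}$
$R{\left(p,Q \right)} = 9 + p$
$l{\left(f \right)} = \frac{9 + \sqrt{-17 + f}}{f}$ ($l{\left(f \right)} = \frac{9 + \sqrt{f - 17}}{f} = \frac{9 + \sqrt{-17 + f}}{f}$)
$Y = \frac{3}{52} + \frac{i \sqrt{173}}{156}$ ($Y = - \frac{9 + \sqrt{-17 - 6 \left(15 + 11\right)}}{\left(-6\right) \left(15 + 11\right)} = - \frac{9 + \sqrt{-17 - 156}}{\left(-6\right) 26} = - \frac{9 + \sqrt{-17 - 156}}{-156} = - \frac{\left(-1\right) \left(9 + \sqrt{-173}\right)}{156} = - \frac{\left(-1\right) \left(9 + i \sqrt{173}\right)}{156} = - (- \frac{3}{52} - \frac{i \sqrt{173}}{156}) = \frac{3}{52} + \frac{i \sqrt{173}}{156} \approx 0.057692 + 0.084314 i$)
$- Y = - (\frac{3}{52} + \frac{i \sqrt{173}}{156}) = - \frac{3}{52} - \frac{i \sqrt{173}}{156}$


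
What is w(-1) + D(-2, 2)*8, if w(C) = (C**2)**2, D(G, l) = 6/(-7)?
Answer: -41/7 ≈ -5.8571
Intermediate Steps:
D(G, l) = -6/7 (D(G, l) = 6*(-1/7) = -6/7)
w(C) = C**4
w(-1) + D(-2, 2)*8 = (-1)**4 - 6/7*8 = 1 - 48/7 = -41/7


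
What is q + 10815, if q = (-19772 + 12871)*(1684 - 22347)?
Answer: 142606178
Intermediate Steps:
q = 142595363 (q = -6901*(-20663) = 142595363)
q + 10815 = 142595363 + 10815 = 142606178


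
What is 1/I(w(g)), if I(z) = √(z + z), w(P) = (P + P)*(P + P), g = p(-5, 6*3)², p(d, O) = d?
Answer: √2/100 ≈ 0.014142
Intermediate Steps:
g = 25 (g = (-5)² = 25)
w(P) = 4*P² (w(P) = (2*P)*(2*P) = 4*P²)
I(z) = √2*√z (I(z) = √(2*z) = √2*√z)
1/I(w(g)) = 1/(√2*√(4*25²)) = 1/(√2*√(4*625)) = 1/(√2*√2500) = 1/(√2*50) = 1/(50*√2) = √2/100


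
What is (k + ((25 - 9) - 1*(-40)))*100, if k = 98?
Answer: 15400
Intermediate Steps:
(k + ((25 - 9) - 1*(-40)))*100 = (98 + ((25 - 9) - 1*(-40)))*100 = (98 + (16 + 40))*100 = (98 + 56)*100 = 154*100 = 15400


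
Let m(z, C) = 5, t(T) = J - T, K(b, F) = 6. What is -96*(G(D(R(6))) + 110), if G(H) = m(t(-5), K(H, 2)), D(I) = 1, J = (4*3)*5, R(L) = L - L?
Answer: -11040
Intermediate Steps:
R(L) = 0
J = 60 (J = 12*5 = 60)
t(T) = 60 - T
G(H) = 5
-96*(G(D(R(6))) + 110) = -96*(5 + 110) = -96*115 = -11040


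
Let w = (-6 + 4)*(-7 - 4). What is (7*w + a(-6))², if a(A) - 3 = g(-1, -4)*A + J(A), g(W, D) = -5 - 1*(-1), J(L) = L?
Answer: 30625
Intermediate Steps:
g(W, D) = -4 (g(W, D) = -5 + 1 = -4)
w = 22 (w = -2*(-11) = 22)
a(A) = 3 - 3*A (a(A) = 3 + (-4*A + A) = 3 - 3*A)
(7*w + a(-6))² = (7*22 + (3 - 3*(-6)))² = (154 + (3 + 18))² = (154 + 21)² = 175² = 30625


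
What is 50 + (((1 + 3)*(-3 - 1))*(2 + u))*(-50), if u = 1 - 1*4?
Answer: -750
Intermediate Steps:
u = -3 (u = 1 - 4 = -3)
50 + (((1 + 3)*(-3 - 1))*(2 + u))*(-50) = 50 + (((1 + 3)*(-3 - 1))*(2 - 3))*(-50) = 50 + ((4*(-4))*(-1))*(-50) = 50 - 16*(-1)*(-50) = 50 + 16*(-50) = 50 - 800 = -750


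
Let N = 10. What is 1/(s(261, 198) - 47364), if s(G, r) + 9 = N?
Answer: -1/47363 ≈ -2.1114e-5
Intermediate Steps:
s(G, r) = 1 (s(G, r) = -9 + 10 = 1)
1/(s(261, 198) - 47364) = 1/(1 - 47364) = 1/(-47363) = -1/47363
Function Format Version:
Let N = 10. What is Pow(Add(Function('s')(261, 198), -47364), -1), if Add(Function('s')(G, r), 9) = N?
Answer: Rational(-1, 47363) ≈ -2.1114e-5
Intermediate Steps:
Function('s')(G, r) = 1 (Function('s')(G, r) = Add(-9, 10) = 1)
Pow(Add(Function('s')(261, 198), -47364), -1) = Pow(Add(1, -47364), -1) = Pow(-47363, -1) = Rational(-1, 47363)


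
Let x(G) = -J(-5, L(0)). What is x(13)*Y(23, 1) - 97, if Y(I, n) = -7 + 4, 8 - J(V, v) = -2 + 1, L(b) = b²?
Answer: -70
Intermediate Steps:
J(V, v) = 9 (J(V, v) = 8 - (-2 + 1) = 8 - 1*(-1) = 8 + 1 = 9)
Y(I, n) = -3
x(G) = -9 (x(G) = -1*9 = -9)
x(13)*Y(23, 1) - 97 = -9*(-3) - 97 = 27 - 97 = -70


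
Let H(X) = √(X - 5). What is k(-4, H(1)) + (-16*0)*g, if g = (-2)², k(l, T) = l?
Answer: -4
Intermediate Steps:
H(X) = √(-5 + X)
g = 4
k(-4, H(1)) + (-16*0)*g = -4 - 16*0*4 = -4 + 0*4 = -4 + 0 = -4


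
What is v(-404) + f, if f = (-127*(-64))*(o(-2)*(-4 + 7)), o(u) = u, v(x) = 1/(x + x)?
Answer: -39404545/808 ≈ -48768.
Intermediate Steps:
v(x) = 1/(2*x)
f = -48768 (f = (-127*(-64))*(-2*(-4 + 7)) = 8128*(-2*3) = 8128*(-6) = -48768)
v(-404) + f = (½)/(-404) - 48768 = (½)*(-1/404) - 48768 = -1/808 - 48768 = -39404545/808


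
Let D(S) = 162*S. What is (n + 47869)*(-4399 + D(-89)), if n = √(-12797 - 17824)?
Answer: -900750973 - 18817*I*√30621 ≈ -9.0075e+8 - 3.2928e+6*I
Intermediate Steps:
n = I*√30621 (n = √(-30621) = I*√30621 ≈ 174.99*I)
(n + 47869)*(-4399 + D(-89)) = (I*√30621 + 47869)*(-4399 + 162*(-89)) = (47869 + I*√30621)*(-4399 - 14418) = (47869 + I*√30621)*(-18817) = -900750973 - 18817*I*√30621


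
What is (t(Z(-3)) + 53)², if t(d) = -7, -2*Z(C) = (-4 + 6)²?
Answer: 2116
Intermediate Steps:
Z(C) = -2 (Z(C) = -(-4 + 6)²/2 = -½*2² = -½*4 = -2)
(t(Z(-3)) + 53)² = (-7 + 53)² = 46² = 2116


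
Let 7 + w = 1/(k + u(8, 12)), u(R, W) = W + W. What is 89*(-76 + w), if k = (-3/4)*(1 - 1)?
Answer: -177199/24 ≈ -7383.3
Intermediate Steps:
u(R, W) = 2*W
k = 0 (k = -3*1/4*0 = -3/4*0 = 0)
w = -167/24 (w = -7 + 1/(0 + 2*12) = -7 + 1/(0 + 24) = -7 + 1/24 = -167/24 ≈ -6.9583)
89*(-76 + w) = 89*(-76 - 167/24) = 89*(-1991/24) = -177199/24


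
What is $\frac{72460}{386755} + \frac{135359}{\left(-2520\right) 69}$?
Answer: $- \frac{1135755007}{1921398840} \approx -0.59111$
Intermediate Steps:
$\frac{72460}{386755} + \frac{135359}{\left(-2520\right) 69} = 72460 \cdot \frac{1}{386755} + \frac{135359}{-173880} = \frac{14492}{77351} + 135359 \left(- \frac{1}{173880}\right) = \frac{14492}{77351} - \frac{19337}{24840} = - \frac{1135755007}{1921398840}$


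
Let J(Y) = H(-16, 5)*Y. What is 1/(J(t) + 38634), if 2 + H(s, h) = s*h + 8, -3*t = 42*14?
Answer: 1/53138 ≈ 1.8819e-5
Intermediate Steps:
t = -196 (t = -14*14 = -1/3*588 = -196)
H(s, h) = 6 + h*s (H(s, h) = -2 + (s*h + 8) = -2 + (h*s + 8) = -2 + (8 + h*s) = 6 + h*s)
J(Y) = -74*Y (J(Y) = (6 + 5*(-16))*Y = (6 - 80)*Y = -74*Y)
1/(J(t) + 38634) = 1/(-74*(-196) + 38634) = 1/(14504 + 38634) = 1/53138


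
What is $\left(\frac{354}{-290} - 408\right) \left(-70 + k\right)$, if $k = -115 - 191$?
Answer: $\frac{22310712}{145} \approx 1.5387 \cdot 10^{5}$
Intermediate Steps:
$k = -306$
$\left(\frac{354}{-290} - 408\right) \left(-70 + k\right) = \left(\frac{354}{-290} - 408\right) \left(-70 - 306\right) = \left(354 \left(- \frac{1}{290}\right) - 408\right) \left(-376\right) = \left(- \frac{177}{145} - 408\right) \left(-376\right) = \left(- \frac{59337}{145}\right) \left(-376\right) = \frac{22310712}{145}$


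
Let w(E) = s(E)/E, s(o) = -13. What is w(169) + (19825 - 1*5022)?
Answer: 192438/13 ≈ 14803.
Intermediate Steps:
w(E) = -13/E
w(169) + (19825 - 1*5022) = -13/169 + (19825 - 1*5022) = -13*1/169 + (19825 - 5022) = -1/13 + 14803 = 192438/13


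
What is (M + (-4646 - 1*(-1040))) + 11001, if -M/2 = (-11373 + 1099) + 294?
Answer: 27355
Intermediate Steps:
M = 19960 (M = -2*((-11373 + 1099) + 294) = -2*(-10274 + 294) = -2*(-9980) = 19960)
(M + (-4646 - 1*(-1040))) + 11001 = (19960 + (-4646 - 1*(-1040))) + 11001 = (19960 + (-4646 + 1040)) + 11001 = (19960 - 3606) + 11001 = 16354 + 11001 = 27355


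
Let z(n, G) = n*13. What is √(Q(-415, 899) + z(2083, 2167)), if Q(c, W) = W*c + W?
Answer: 7*I*√7043 ≈ 587.46*I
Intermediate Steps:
Q(c, W) = W + W*c
z(n, G) = 13*n
√(Q(-415, 899) + z(2083, 2167)) = √(899*(1 - 415) + 13*2083) = √(899*(-414) + 27079) = √(-372186 + 27079) = √(-345107) = 7*I*√7043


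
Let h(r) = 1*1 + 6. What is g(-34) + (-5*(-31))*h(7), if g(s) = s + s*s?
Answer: 2207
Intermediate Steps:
h(r) = 7 (h(r) = 1 + 6 = 7)
g(s) = s + s²
g(-34) + (-5*(-31))*h(7) = -34*(1 - 34) - 5*(-31)*7 = -34*(-33) + 155*7 = 1122 + 1085 = 2207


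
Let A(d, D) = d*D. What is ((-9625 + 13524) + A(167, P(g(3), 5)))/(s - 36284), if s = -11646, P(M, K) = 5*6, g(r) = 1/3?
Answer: -8909/47930 ≈ -0.18588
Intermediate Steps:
g(r) = ⅓ (g(r) = 1*(⅓) = ⅓)
P(M, K) = 30
A(d, D) = D*d
((-9625 + 13524) + A(167, P(g(3), 5)))/(s - 36284) = ((-9625 + 13524) + 30*167)/(-11646 - 36284) = (3899 + 5010)/(-47930) = 8909*(-1/47930) = -8909/47930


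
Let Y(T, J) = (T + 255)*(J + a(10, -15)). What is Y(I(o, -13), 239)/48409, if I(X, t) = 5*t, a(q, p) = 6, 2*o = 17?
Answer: 46550/48409 ≈ 0.96160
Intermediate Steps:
o = 17/2 (o = (1/2)*17 = 17/2 ≈ 8.5000)
Y(T, J) = (6 + J)*(255 + T) (Y(T, J) = (T + 255)*(J + 6) = (255 + T)*(6 + J) = (6 + J)*(255 + T))
Y(I(o, -13), 239)/48409 = (1530 + 6*(5*(-13)) + 255*239 + 239*(5*(-13)))/48409 = (1530 + 6*(-65) + 60945 + 239*(-65))*(1/48409) = (1530 - 390 + 60945 - 15535)*(1/48409) = 46550*(1/48409) = 46550/48409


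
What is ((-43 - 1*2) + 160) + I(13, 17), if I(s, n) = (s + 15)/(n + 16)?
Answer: 3823/33 ≈ 115.85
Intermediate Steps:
I(s, n) = (15 + s)/(16 + n)
((-43 - 1*2) + 160) + I(13, 17) = ((-43 - 1*2) + 160) + (15 + 13)/(16 + 17) = ((-43 - 2) + 160) + 28/33 = (-45 + 160) + (1/33)*28 = 115 + 28/33 = 3823/33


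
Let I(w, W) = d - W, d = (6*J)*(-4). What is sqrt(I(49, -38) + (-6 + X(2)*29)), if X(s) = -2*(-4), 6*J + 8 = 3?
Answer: 2*sqrt(71) ≈ 16.852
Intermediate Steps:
J = -5/6 (J = -4/3 + (1/6)*3 = -4/3 + 1/2 = -5/6 ≈ -0.83333)
X(s) = 8
d = 20 (d = (6*(-5/6))*(-4) = -5*(-4) = 20)
I(w, W) = 20 - W
sqrt(I(49, -38) + (-6 + X(2)*29)) = sqrt((20 - 1*(-38)) + (-6 + 8*29)) = sqrt((20 + 38) + (-6 + 232)) = sqrt(58 + 226) = sqrt(284) = 2*sqrt(71)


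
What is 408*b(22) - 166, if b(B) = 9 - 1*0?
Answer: 3506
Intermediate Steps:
b(B) = 9 (b(B) = 9 + 0 = 9)
408*b(22) - 166 = 408*9 - 166 = 3672 - 166 = 3506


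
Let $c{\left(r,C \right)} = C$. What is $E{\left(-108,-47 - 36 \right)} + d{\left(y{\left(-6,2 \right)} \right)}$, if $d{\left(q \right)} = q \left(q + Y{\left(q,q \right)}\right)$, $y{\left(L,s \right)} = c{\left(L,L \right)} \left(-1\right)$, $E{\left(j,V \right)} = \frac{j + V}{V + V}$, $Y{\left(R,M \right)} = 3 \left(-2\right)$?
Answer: $\frac{191}{166} \approx 1.1506$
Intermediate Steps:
$Y{\left(R,M \right)} = -6$
$E{\left(j,V \right)} = \frac{V + j}{2 V}$
$y{\left(L,s \right)} = - L$ ($y{\left(L,s \right)} = L \left(-1\right) = - L$)
$d{\left(q \right)} = q \left(-6 + q\right)$ ($d{\left(q \right)} = q \left(q - 6\right) = q \left(-6 + q\right)$)
$E{\left(-108,-47 - 36 \right)} + d{\left(y{\left(-6,2 \right)} \right)} = \frac{\left(-47 - 36\right) - 108}{2 \left(-47 - 36\right)} + \left(-1\right) \left(-6\right) \left(-6 - -6\right) = \frac{-83 - 108}{2 \left(-83\right)} + 6 \left(-6 + 6\right) = \frac{1}{2} \left(- \frac{1}{83}\right) \left(-191\right) + 6 \cdot 0 = \frac{191}{166} + 0 = \frac{191}{166}$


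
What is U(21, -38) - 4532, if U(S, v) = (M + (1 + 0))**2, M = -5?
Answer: -4516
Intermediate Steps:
U(S, v) = 16 (U(S, v) = (-5 + (1 + 0))**2 = (-5 + 1)**2 = (-4)**2 = 16)
U(21, -38) - 4532 = 16 - 4532 = -4516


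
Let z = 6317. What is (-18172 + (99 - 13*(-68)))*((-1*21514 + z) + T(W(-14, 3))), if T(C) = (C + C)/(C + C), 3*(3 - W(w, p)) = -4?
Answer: 261204044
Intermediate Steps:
W(w, p) = 13/3 (W(w, p) = 3 - 1/3*(-4) = 3 + 4/3 = 13/3)
T(C) = 1 (T(C) = (2*C)/((2*C)) = (2*C)*(1/(2*C)) = 1)
(-18172 + (99 - 13*(-68)))*((-1*21514 + z) + T(W(-14, 3))) = (-18172 + (99 - 13*(-68)))*((-1*21514 + 6317) + 1) = (-18172 + (99 + 884))*((-21514 + 6317) + 1) = (-18172 + 983)*(-15197 + 1) = -17189*(-15196) = 261204044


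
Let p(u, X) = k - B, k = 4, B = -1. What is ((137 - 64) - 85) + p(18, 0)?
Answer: -7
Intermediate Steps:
p(u, X) = 5 (p(u, X) = 4 - 1*(-1) = 4 + 1 = 5)
((137 - 64) - 85) + p(18, 0) = ((137 - 64) - 85) + 5 = (73 - 85) + 5 = -12 + 5 = -7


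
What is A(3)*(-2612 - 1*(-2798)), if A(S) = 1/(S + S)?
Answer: 31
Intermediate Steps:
A(S) = 1/(2*S)
A(3)*(-2612 - 1*(-2798)) = ((1/2)/3)*(-2612 - 1*(-2798)) = ((1/2)*(1/3))*(-2612 + 2798) = (1/6)*186 = 31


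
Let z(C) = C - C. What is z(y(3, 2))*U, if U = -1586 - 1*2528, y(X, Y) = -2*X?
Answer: 0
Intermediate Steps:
z(C) = 0
U = -4114 (U = -1586 - 2528 = -4114)
z(y(3, 2))*U = 0*(-4114) = 0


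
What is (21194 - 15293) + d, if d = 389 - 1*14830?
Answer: -8540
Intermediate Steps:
d = -14441 (d = 389 - 14830 = -14441)
(21194 - 15293) + d = (21194 - 15293) - 14441 = 5901 - 14441 = -8540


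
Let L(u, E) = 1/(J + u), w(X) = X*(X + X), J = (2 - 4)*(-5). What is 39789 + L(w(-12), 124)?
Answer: 11857123/298 ≈ 39789.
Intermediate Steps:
J = 10 (J = -2*(-5) = 10)
w(X) = 2*X² (w(X) = X*(2*X) = 2*X²)
L(u, E) = 1/(10 + u)
39789 + L(w(-12), 124) = 39789 + 1/(10 + 2*(-12)²) = 39789 + 1/(10 + 2*144) = 39789 + 1/(10 + 288) = 39789 + 1/298 = 11857123/298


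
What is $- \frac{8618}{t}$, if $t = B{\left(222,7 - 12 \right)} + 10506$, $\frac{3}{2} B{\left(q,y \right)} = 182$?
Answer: $- \frac{12927}{15941} \approx -0.81093$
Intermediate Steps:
$B{\left(q,y \right)} = \frac{364}{3}$ ($B{\left(q,y \right)} = \frac{2}{3} \cdot 182 = \frac{364}{3}$)
$t = \frac{31882}{3}$ ($t = \frac{364}{3} + 10506 = \frac{31882}{3} \approx 10627.0$)
$- \frac{8618}{t} = - \frac{8618}{\frac{31882}{3}} = \left(-8618\right) \frac{3}{31882} = - \frac{12927}{15941}$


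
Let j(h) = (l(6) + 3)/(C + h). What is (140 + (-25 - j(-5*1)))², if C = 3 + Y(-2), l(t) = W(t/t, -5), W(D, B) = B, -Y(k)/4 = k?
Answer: 119716/9 ≈ 13302.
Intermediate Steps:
Y(k) = -4*k
l(t) = -5
C = 11 (C = 3 - 4*(-2) = 3 + 8 = 11)
j(h) = -2/(11 + h) (j(h) = (-5 + 3)/(11 + h) = -2/(11 + h))
(140 + (-25 - j(-5*1)))² = (140 + (-25 - (-2)/(11 - 5*1)))² = (140 + (-25 - (-2)/(11 - 5)))² = (140 + (-25 - (-2)/6))² = (140 + (-25 - 1*(-⅓)))² = (140 + (-25 + ⅓))² = (140 - 74/3)² = (346/3)² = 119716/9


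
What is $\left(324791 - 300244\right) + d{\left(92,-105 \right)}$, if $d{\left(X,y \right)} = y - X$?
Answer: $24350$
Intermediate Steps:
$\left(324791 - 300244\right) + d{\left(92,-105 \right)} = \left(324791 - 300244\right) - 197 = 24547 - 197 = 24350$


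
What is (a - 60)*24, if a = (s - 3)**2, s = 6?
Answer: -1224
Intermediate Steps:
a = 9 (a = (6 - 3)**2 = 3**2 = 9)
(a - 60)*24 = (9 - 60)*24 = -51*24 = -1224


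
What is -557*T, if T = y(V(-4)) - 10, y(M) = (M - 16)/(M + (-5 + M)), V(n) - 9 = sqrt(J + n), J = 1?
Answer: 557*(-137*I + 19*sqrt(3))/(-13*I + 2*sqrt(3)) ≈ 5831.6 - 143.91*I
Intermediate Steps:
V(n) = 9 + sqrt(1 + n)
y(M) = (-16 + M)/(-5 + 2*M)
T = -10 + (-7 + I*sqrt(3))/(13 + 2*I*sqrt(3)) (T = (-16 + (9 + sqrt(1 - 4)))/(-5 + 2*(9 + sqrt(1 - 4))) - 10 = (-16 + (9 + sqrt(-3)))/(-5 + 2*(9 + sqrt(-3))) - 10 = (-16 + (9 + I*sqrt(3)))/(-5 + 2*(9 + I*sqrt(3))) - 10 = (-7 + I*sqrt(3))/(-5 + (18 + 2*I*sqrt(3))) - 10 = (-7 + I*sqrt(3))/(13 + 2*I*sqrt(3)) - 10 = -10 + (-7 + I*sqrt(3))/(13 + 2*I*sqrt(3)) ≈ -10.47 + 0.25837*I)
-557*T = -557*(-19*sqrt(3) + 137*I)/(-13*I + 2*sqrt(3))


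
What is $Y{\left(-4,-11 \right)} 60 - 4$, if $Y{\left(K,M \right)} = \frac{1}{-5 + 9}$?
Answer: $11$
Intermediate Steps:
$Y{\left(K,M \right)} = \frac{1}{4}$
$Y{\left(-4,-11 \right)} 60 - 4 = \frac{1}{4} \cdot 60 - 4 = 15 - 4 = 11$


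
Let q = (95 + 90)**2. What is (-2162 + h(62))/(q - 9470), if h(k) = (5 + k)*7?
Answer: -1693/24755 ≈ -0.068390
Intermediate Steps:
q = 34225 (q = 185**2 = 34225)
h(k) = 35 + 7*k
(-2162 + h(62))/(q - 9470) = (-2162 + (35 + 7*62))/(34225 - 9470) = (-2162 + (35 + 434))/24755 = (-2162 + 469)*(1/24755) = -1693*1/24755 = -1693/24755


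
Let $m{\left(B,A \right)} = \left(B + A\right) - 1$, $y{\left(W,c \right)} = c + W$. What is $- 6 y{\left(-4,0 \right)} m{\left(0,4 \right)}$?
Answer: $72$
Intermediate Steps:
$y{\left(W,c \right)} = W + c$
$m{\left(B,A \right)} = -1 + A + B$ ($m{\left(B,A \right)} = \left(A + B\right) - 1 = -1 + A + B$)
$- 6 y{\left(-4,0 \right)} m{\left(0,4 \right)} = - 6 \left(-4 + 0\right) \left(-1 + 4 + 0\right) = \left(-6\right) \left(-4\right) 3 = 24 \cdot 3 = 72$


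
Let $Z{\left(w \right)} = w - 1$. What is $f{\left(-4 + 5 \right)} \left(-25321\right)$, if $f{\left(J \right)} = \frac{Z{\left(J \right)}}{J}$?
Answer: $0$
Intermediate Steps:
$Z{\left(w \right)} = -1 + w$
$f{\left(J \right)} = \frac{-1 + J}{J}$
$f{\left(-4 + 5 \right)} \left(-25321\right) = \frac{-1 + \left(-4 + 5\right)}{-4 + 5} \left(-25321\right) = \frac{-1 + 1}{1} \left(-25321\right) = 1 \cdot 0 \left(-25321\right) = 0 \left(-25321\right) = 0$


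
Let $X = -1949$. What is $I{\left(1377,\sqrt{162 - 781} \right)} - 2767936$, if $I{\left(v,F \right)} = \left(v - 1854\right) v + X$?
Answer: $-3426714$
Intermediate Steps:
$I{\left(v,F \right)} = -1949 + v \left(-1854 + v\right)$ ($I{\left(v,F \right)} = \left(v - 1854\right) v - 1949 = \left(-1854 + v\right) v - 1949 = v \left(-1854 + v\right) - 1949 = -1949 + v \left(-1854 + v\right)$)
$I{\left(1377,\sqrt{162 - 781} \right)} - 2767936 = \left(-1949 + 1377^{2} - 2552958\right) - 2767936 = \left(-1949 + 1896129 - 2552958\right) - 2767936 = -658778 - 2767936 = -3426714$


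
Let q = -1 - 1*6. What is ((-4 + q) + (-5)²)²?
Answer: 196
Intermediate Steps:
q = -7 (q = -1 - 6 = -7)
((-4 + q) + (-5)²)² = ((-4 - 7) + (-5)²)² = (-11 + 25)² = 14² = 196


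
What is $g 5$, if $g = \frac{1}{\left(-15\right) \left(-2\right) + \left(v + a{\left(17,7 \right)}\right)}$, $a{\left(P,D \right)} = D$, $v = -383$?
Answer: $- \frac{5}{346} \approx -0.014451$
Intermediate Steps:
$g = - \frac{1}{346}$ ($g = \frac{1}{\left(-15\right) \left(-2\right) + \left(-383 + 7\right)} = \frac{1}{30 - 376} = \frac{1}{-346} = - \frac{1}{346} \approx -0.0028902$)
$g 5 = \left(- \frac{1}{346}\right) 5 = - \frac{5}{346}$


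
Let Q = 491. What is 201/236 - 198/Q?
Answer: 51963/115876 ≈ 0.44844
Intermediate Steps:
201/236 - 198/Q = 201/236 - 198/491 = 51963/115876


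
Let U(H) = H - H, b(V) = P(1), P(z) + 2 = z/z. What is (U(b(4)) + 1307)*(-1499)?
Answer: -1959193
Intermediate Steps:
P(z) = -1 (P(z) = -2 + z/z = -2 + 1 = -1)
b(V) = -1
U(H) = 0
(U(b(4)) + 1307)*(-1499) = (0 + 1307)*(-1499) = 1307*(-1499) = -1959193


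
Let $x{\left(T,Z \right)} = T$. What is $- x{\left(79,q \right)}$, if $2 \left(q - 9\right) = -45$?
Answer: $-79$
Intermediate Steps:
$q = - \frac{27}{2}$ ($q = 9 + \frac{1}{2} \left(-45\right) = 9 - \frac{45}{2} = - \frac{27}{2} \approx -13.5$)
$- x{\left(79,q \right)} = \left(-1\right) 79 = -79$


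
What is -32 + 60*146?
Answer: 8728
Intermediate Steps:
-32 + 60*146 = -32 + 8760 = 8728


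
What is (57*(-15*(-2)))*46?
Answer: 78660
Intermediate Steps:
(57*(-15*(-2)))*46 = (57*30)*46 = 1710*46 = 78660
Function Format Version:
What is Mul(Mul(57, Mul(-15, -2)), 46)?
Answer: 78660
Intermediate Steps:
Mul(Mul(57, Mul(-15, -2)), 46) = Mul(Mul(57, 30), 46) = Mul(1710, 46) = 78660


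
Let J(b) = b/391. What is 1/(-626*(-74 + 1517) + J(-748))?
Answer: -23/20776358 ≈ -1.1070e-6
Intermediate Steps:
J(b) = b/391 (J(b) = b*(1/391) = b/391)
1/(-626*(-74 + 1517) + J(-748)) = 1/(-626*(-74 + 1517) + (1/391)*(-748)) = 1/(-626*1443 - 44/23) = 1/(-903318 - 44/23) = 1/(-20776358/23) = -23/20776358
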